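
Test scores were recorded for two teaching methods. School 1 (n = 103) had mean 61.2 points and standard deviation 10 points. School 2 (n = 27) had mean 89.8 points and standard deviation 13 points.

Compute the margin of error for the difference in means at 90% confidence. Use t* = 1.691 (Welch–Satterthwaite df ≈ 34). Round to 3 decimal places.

SE₁ = s₁/√n₁ = 10/√103 = 0.9853; SE₂ = 13/√27 = 2.5019.
Independent samples, unequal variances: SE_diff = √(SE₁² + SE₂²) = √(0.97081609 + 6.25950361) = 2.6889.
t* = 1.691, so margin of error = 1.691 × 2.6889 = 4.5469.

4.547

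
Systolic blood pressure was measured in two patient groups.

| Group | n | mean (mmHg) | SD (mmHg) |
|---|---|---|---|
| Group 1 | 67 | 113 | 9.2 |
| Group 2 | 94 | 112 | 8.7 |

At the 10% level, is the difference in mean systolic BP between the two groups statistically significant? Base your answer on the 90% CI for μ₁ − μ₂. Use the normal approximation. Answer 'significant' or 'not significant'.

not significant

Standard errors of each mean: 9.2/√67 = 1.1240 and 8.7/√94 = 0.8973.
SE(x̄₁ − x̄₂) = √(1.1240² + 0.8973²) = 1.4382 for independent samples with unequal variances.
With z* = 1.645, the margin is 1.645 × 1.4382 = 2.3658.
x̄₁ − x̄₂ = 113 − 112 = 1.0000; the interval is 1.0000 ± 2.3658 = (-1.3658, 3.3658).
The interval (-1.3658, 3.3658) contains 0, so the difference is not significant.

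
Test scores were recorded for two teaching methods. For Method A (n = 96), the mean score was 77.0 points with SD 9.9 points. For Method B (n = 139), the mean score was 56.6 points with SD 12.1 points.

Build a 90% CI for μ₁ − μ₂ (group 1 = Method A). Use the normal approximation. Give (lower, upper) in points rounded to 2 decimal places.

(18.03, 22.77)

Per-group SEs: s₁/√n₁ = 9.9/√96 = 1.0104, s₂/√n₂ = 12.1/√139 = 1.0263.
Unpooled SE of the difference: √(1.02090816 + 1.05329169) = 1.4402.
Margin of error = z* · SE = 1.645 × 1.4402 = 2.3691.
x̄₁ − x̄₂ = 77.0 − 56.6 = 20.4000.
CI: 20.4000 ± 2.3691 = (18.03, 22.77).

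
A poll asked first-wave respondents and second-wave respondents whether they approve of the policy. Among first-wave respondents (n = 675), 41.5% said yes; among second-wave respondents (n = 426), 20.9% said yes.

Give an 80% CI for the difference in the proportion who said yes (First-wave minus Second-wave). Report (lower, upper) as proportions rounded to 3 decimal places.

The two standard errors are √(0.4150×0.5850/675) = 0.01896 and √(0.2090×0.7910/426) = 0.01970.
Because the samples are independent, SE_diff = √(0.01896² + 0.01970²) = 0.02734.
Using z* = 1.282 for 80%, ME = 1.282 × 0.02734 = 0.03505.
p̂₁ − p̂₂ = 0.2060; interval 0.2060 ± 0.03505 gives (0.171, 0.241).

(0.171, 0.241)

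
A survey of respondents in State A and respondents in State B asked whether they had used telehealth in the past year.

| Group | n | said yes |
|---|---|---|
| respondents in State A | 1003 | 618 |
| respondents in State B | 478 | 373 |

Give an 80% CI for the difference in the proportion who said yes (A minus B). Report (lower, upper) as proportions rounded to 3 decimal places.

Sample proportions: 618/1003 = 0.6162, 373/478 = 0.7803.
Each SE is √(p̂(1−p̂)/n): √(0.6162·0.3838/1003) = 0.01536 and √(0.7803·0.2197/478) = 0.01894.
SE(p̂₁ − p̂₂) = √(SE₁² + SE₂²) = √(0.0002359296 + 0.0003587236) = 0.02439, since the two samples are independent.
At 80% confidence z* = 1.282; margin = 1.282 × 0.02439 = 0.03127.
The difference is 0.6162 − 0.7803 = -0.1641, so the interval is -0.1641 ± 0.03127 = (-0.195, -0.133).

(-0.195, -0.133)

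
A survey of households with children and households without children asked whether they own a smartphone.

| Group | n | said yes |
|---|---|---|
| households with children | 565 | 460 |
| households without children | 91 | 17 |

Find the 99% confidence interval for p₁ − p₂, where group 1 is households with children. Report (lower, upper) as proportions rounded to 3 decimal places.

First, p̂₁ = 460/565 = 0.8142; p̂₂ = 17/91 = 0.1868.
The two standard errors are √(0.8142×0.1858/565) = 0.01636 and √(0.1868×0.8132/91) = 0.04086.
Because the samples are independent, SE_diff = √(0.01636² + 0.04086²) = 0.04401.
Using z* = 2.576 for 99%, ME = 2.576 × 0.04401 = 0.11337.
p̂₁ − p̂₂ = 0.6274; interval 0.6274 ± 0.11337 gives (0.514, 0.741).

(0.514, 0.741)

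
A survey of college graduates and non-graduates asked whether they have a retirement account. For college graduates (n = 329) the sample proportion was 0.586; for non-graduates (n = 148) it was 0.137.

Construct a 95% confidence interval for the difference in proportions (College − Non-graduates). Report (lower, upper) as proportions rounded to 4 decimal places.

(0.3722, 0.5258)

Each SE is √(p̂(1−p̂)/n): √(0.5860·0.4140/329) = 0.02716 and √(0.1370·0.8630/148) = 0.02826.
SE(p̂₁ − p̂₂) = √(SE₁² + SE₂²) = √(0.0007376656 + 0.0007986276) = 0.03920, since the two samples are independent.
At 95% confidence z* = 1.960; margin = 1.960 × 0.03920 = 0.07683.
The difference is 0.5860 − 0.1370 = 0.4490, so the interval is 0.4490 ± 0.07683 = (0.3722, 0.5258).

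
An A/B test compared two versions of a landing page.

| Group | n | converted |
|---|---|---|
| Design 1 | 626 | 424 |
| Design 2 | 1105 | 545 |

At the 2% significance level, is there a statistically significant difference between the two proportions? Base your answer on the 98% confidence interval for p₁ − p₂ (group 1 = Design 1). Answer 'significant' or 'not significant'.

significant

p̂₁ = 424/626 = 0.6773 and p̂₂ = 545/1105 = 0.4932.
SE₁ = √(p̂₁(1−p̂₁)/n₁) = √(0.6773·0.3227/626) = 0.01869; SE₂ = √(0.4932·0.5068/1105) = 0.01504.
Independent samples: SE of the difference = √(SE₁² + SE₂²) = √(0.0003493161 + 0.0002262016) = 0.02399.
z* for 98% confidence is 2.326, so the margin of error is 2.326 × 0.02399 = 0.05580.
Point estimate p̂₁ − p̂₂ = 0.6773 − 0.4932 = 0.1841.
0.1841 ± 0.05580 → (0.12830, 0.23990).
The interval (0.12830, 0.23990) does not contain 0, so the difference is significant.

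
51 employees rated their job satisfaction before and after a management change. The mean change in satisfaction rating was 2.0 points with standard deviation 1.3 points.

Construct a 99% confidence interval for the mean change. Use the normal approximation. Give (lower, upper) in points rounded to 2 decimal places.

Paired design: SE = s_d/√n = 1.3/√51 = 0.1820.
z* = 2.576; margin of error = 2.576 × 0.1820 = 0.4688.
2.0 ± 0.4688 → (1.53, 2.47).

(1.53, 2.47)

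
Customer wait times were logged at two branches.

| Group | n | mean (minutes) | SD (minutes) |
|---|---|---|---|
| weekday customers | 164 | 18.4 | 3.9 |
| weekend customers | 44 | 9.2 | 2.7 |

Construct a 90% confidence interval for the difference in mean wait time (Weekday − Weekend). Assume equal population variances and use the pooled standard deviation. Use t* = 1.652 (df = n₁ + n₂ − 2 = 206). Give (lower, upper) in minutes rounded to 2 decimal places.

s_p = √[((n₁−1)s₁² + (n₂−1)s₂²)/(n₁+n₂−2)] = √[(163·3.9² + 43·2.7²)/206] = 3.6820.
SE = 3.6820·√(1/164 + 1/44) = 0.6251.
With t* = 1.652, margin = 1.652 × 0.6251 = 1.0327.
x̄₁ − x̄₂ = 18.4 − 9.2 = 9.2000; interval 9.2000 ± 1.0327 = (8.17, 10.23).

(8.17, 10.23)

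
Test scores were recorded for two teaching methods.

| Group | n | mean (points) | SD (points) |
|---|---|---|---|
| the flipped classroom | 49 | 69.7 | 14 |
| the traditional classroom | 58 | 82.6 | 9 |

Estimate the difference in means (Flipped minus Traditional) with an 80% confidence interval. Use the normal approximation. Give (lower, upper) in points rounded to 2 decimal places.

(-15.88, -9.92)

Per-group SEs: s₁/√n₁ = 14/√49 = 2.0000, s₂/√n₂ = 9/√58 = 1.1818.
Unpooled SE of the difference: √(4.0 + 1.39665124) = 2.3231.
Margin of error = z* · SE = 1.282 × 2.3231 = 2.9782.
x̄₁ − x̄₂ = 69.7 − 82.6 = -12.9000.
CI: -12.9000 ± 2.9782 = (-15.88, -9.92).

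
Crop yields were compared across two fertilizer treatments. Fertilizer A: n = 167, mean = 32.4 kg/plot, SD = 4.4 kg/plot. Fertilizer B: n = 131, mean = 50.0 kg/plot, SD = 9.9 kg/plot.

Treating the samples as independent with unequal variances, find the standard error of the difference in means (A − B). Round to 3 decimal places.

0.930

Per-group SEs: s₁/√n₁ = 4.4/√167 = 0.3405, s₂/√n₂ = 9.9/√131 = 0.8650.
Unpooled SE of the difference: √(0.11594025 + 0.748225) = 0.9296.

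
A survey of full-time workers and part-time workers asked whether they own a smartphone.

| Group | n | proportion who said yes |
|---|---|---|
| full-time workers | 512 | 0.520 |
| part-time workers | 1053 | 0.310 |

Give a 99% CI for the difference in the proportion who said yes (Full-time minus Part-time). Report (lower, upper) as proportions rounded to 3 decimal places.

Each SE is √(p̂(1−p̂)/n): √(0.5200·0.4800/512) = 0.02208 and √(0.3100·0.6900/1053) = 0.01425.
SE(p̂₁ − p̂₂) = √(SE₁² + SE₂²) = √(0.0004875264 + 0.0002030625) = 0.02628, since the two samples are independent.
At 99% confidence z* = 2.576; margin = 2.576 × 0.02628 = 0.06770.
The difference is 0.5200 − 0.3100 = 0.2100, so the interval is 0.2100 ± 0.06770 = (0.142, 0.278).

(0.142, 0.278)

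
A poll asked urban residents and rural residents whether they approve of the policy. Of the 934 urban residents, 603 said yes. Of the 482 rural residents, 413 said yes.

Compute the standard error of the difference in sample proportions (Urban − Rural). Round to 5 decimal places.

p̂₁ = 603/934 = 0.6456 and p̂₂ = 413/482 = 0.8568.
SE₁ = √(p̂₁(1−p̂₁)/n₁) = √(0.6456·0.3544/934) = 0.01565; SE₂ = √(0.8568·0.1432/482) = 0.01595.
Independent samples: SE of the difference = √(SE₁² + SE₂²) = √(0.0002449225 + 0.0002544025) = 0.02235.

0.02235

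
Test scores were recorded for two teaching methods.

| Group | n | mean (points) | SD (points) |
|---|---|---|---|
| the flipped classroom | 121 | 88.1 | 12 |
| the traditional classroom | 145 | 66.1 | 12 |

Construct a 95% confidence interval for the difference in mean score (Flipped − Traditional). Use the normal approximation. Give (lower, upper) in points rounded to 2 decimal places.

Per-group SEs: s₁/√n₁ = 12/√121 = 1.0909, s₂/√n₂ = 12/√145 = 0.9965.
Unpooled SE of the difference: √(1.19006281 + 0.99301225) = 1.4775.
Margin of error = z* · SE = 1.960 × 1.4775 = 2.8959.
x̄₁ − x̄₂ = 88.1 − 66.1 = 22.0000.
CI: 22.0000 ± 2.8959 = (19.10, 24.90).

(19.10, 24.90)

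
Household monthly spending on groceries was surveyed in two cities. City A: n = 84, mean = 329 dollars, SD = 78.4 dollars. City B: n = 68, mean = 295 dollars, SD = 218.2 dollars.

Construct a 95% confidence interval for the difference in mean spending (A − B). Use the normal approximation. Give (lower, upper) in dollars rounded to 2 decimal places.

(-20.51, 88.51)

Per-group SEs: s₁/√n₁ = 78.4/√84 = 8.5541, s₂/√n₂ = 218.2/√68 = 26.4606.
Unpooled SE of the difference: √(73.17262681 + 700.16335236) = 27.8089.
Margin of error = z* · SE = 1.960 × 27.8089 = 54.5054.
x̄₁ − x̄₂ = 329 − 295 = 34.0000.
CI: 34.0000 ± 54.5054 = (-20.51, 88.51).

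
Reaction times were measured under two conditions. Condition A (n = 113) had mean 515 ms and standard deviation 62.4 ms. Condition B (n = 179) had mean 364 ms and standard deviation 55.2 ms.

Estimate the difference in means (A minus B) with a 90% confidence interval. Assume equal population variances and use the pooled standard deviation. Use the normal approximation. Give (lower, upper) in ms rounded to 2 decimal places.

(139.52, 162.48)

Pooled variance s_p² = [112·62.4² + 178·55.2²] / (113+179−2) = 3374.0491, so s_p = 58.0866.
SE_diff = s_p·√(1/n₁ + 1/n₂) = 58.0866·√(1/113 + 1/179) = 6.9791.
z* = 1.645; margin = 1.645 × 6.9791 = 11.4806.
Difference = 515 − 364 = 151.0000.
151.0000 ± 11.4806 → (139.52, 162.48).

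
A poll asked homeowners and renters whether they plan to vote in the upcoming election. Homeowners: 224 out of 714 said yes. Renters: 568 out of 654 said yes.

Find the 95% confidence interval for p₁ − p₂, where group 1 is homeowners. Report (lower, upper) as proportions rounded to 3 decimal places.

p̂₁ = 224/714 = 0.3137 and p̂₂ = 568/654 = 0.8685.
SE₁ = √(p̂₁(1−p̂₁)/n₁) = √(0.3137·0.6863/714) = 0.01736; SE₂ = √(0.8685·0.1315/654) = 0.01321.
Independent samples: SE of the difference = √(SE₁² + SE₂²) = √(0.0003013696 + 0.0001745041) = 0.02181.
z* for 95% confidence is 1.960, so the margin of error is 1.960 × 0.02181 = 0.04275.
Point estimate p̂₁ − p̂₂ = 0.3137 − 0.8685 = -0.5548.
-0.5548 ± 0.04275 → (-0.598, -0.512).

(-0.598, -0.512)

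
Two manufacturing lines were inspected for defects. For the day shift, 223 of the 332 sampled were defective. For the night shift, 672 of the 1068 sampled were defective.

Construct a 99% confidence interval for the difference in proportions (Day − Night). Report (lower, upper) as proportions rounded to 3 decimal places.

(-0.034, 0.119)

p̂₁ = 223/332 = 0.6717 and p̂₂ = 672/1068 = 0.6292.
SE₁ = √(p̂₁(1−p̂₁)/n₁) = √(0.6717·0.3283/332) = 0.02577; SE₂ = √(0.6292·0.3708/1068) = 0.01478.
Independent samples: SE of the difference = √(SE₁² + SE₂²) = √(0.0006640929 + 0.0002184484) = 0.02971.
z* for 99% confidence is 2.576, so the margin of error is 2.576 × 0.02971 = 0.07653.
Point estimate p̂₁ − p̂₂ = 0.6717 − 0.6292 = 0.0425.
0.0425 ± 0.07653 → (-0.034, 0.119).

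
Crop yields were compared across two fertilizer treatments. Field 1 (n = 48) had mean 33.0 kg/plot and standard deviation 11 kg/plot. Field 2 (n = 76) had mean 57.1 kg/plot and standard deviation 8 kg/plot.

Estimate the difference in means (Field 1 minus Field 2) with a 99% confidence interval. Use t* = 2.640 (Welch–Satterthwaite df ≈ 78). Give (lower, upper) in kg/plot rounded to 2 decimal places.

(-28.94, -19.26)

Standard errors of each mean: 11/√48 = 1.5877 and 8/√76 = 0.9177.
SE(x̄₁ − x̄₂) = √(1.5877² + 0.9177²) = 1.8338 for independent samples with unequal variances.
With t* = 2.640, the margin is 2.640 × 1.8338 = 4.8412.
x̄₁ − x̄₂ = 33.0 − 57.1 = -24.1000; the interval is -24.1000 ± 4.8412 = (-28.94, -19.26).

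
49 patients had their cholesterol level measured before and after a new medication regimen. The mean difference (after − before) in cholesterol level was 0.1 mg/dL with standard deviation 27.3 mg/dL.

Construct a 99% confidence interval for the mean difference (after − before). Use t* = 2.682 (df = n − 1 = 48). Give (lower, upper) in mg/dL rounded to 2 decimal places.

Paired design: SE = s_d/√n = 27.3/√49 = 3.9000.
t* = 2.682; margin of error = 2.682 × 3.9000 = 10.4598.
0.1 ± 10.4598 → (-10.36, 10.56).

(-10.36, 10.56)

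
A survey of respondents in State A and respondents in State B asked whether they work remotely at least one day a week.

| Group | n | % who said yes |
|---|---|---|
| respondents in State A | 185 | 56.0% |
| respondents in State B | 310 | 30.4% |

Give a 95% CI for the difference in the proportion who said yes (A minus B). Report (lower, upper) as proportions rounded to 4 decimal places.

(0.1680, 0.3440)

SE₁ = √(p̂₁(1−p̂₁)/n₁) = √(0.5600·0.4400/185) = 0.03650; SE₂ = √(0.3040·0.6960/310) = 0.02613.
Independent samples: SE of the difference = √(SE₁² + SE₂²) = √(0.00133225 + 0.0006827769) = 0.04489.
z* for 95% confidence is 1.960, so the margin of error is 1.960 × 0.04489 = 0.08798.
Point estimate p̂₁ − p̂₂ = 0.5600 − 0.3040 = 0.2560.
0.2560 ± 0.08798 → (0.1680, 0.3440).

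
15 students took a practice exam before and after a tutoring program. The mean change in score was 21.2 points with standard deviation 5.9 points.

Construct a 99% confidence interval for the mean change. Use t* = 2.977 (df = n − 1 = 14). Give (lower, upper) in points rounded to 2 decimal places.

Paired design: SE = s_d/√n = 5.9/√15 = 1.5234.
t* = 2.977; margin of error = 2.977 × 1.5234 = 4.5352.
21.2 ± 4.5352 → (16.66, 25.74).

(16.66, 25.74)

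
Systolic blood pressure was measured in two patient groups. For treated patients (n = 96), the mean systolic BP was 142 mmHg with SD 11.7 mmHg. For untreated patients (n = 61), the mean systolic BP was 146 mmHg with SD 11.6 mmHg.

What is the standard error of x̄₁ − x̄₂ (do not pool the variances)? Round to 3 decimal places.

SE₁ = s₁/√n₁ = 11.7/√96 = 1.1941; SE₂ = 11.6/√61 = 1.4852.
Independent samples, unequal variances: SE_diff = √(SE₁² + SE₂²) = √(1.42587481 + 2.20581904) = 1.9057.

1.906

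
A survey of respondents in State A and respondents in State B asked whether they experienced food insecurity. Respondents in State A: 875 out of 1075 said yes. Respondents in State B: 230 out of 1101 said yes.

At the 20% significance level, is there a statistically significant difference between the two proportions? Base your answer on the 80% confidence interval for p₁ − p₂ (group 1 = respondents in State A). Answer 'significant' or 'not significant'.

significant

First, p̂₁ = 875/1075 = 0.8140; p̂₂ = 230/1101 = 0.2089.
The two standard errors are √(0.8140×0.1860/1075) = 0.01187 and √(0.2089×0.7911/1101) = 0.01225.
Because the samples are independent, SE_diff = √(0.01187² + 0.01225²) = 0.01706.
Using z* = 1.282 for 80%, ME = 1.282 × 0.01706 = 0.02187.
p̂₁ − p̂₂ = 0.6051; interval 0.6051 ± 0.02187 gives (0.58323, 0.62697).
The interval (0.58323, 0.62697) does not contain 0, so the difference is significant.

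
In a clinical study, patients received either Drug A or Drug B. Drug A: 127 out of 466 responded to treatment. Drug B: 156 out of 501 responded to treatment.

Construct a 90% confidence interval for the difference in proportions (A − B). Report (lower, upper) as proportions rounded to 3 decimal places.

(-0.087, 0.009)

p̂₁ = 127/466 = 0.2725 and p̂₂ = 156/501 = 0.3114.
SE₁ = √(p̂₁(1−p̂₁)/n₁) = √(0.2725·0.7275/466) = 0.02063; SE₂ = √(0.3114·0.6886/501) = 0.02069.
Independent samples: SE of the difference = √(SE₁² + SE₂²) = √(0.0004255969 + 0.0004280761) = 0.02922.
z* for 90% confidence is 1.645, so the margin of error is 1.645 × 0.02922 = 0.04807.
Point estimate p̂₁ − p̂₂ = 0.2725 − 0.3114 = -0.0389.
-0.0389 ± 0.04807 → (-0.087, 0.009).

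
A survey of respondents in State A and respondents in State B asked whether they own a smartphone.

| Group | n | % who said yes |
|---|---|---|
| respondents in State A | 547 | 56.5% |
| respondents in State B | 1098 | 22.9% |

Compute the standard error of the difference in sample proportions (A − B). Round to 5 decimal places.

0.02470

The two standard errors are √(0.5650×0.4350/547) = 0.02120 and √(0.2290×0.7710/1098) = 0.01268.
Because the samples are independent, SE_diff = √(0.02120² + 0.01268²) = 0.02470.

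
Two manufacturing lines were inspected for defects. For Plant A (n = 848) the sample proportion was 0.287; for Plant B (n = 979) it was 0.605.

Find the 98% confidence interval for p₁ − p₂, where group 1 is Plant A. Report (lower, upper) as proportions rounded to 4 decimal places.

The two standard errors are √(0.2870×0.7130/848) = 0.01553 and √(0.6050×0.3950/979) = 0.01562.
Because the samples are independent, SE_diff = √(0.01553² + 0.01562²) = 0.02203.
Using z* = 2.326 for 98%, ME = 2.326 × 0.02203 = 0.05124.
p̂₁ − p̂₂ = -0.3180; interval -0.3180 ± 0.05124 gives (-0.3692, -0.2668).

(-0.3692, -0.2668)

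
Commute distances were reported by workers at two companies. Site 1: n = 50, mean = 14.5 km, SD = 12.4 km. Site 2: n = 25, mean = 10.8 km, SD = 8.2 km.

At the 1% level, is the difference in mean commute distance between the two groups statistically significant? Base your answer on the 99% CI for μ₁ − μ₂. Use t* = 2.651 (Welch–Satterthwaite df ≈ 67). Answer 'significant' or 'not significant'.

not significant

Standard errors of each mean: 12.4/√50 = 1.7536 and 8.2/√25 = 1.6400.
SE(x̄₁ − x̄₂) = √(1.7536² + 1.6400²) = 2.4010 for independent samples with unequal variances.
With t* = 2.651, the margin is 2.651 × 2.4010 = 6.3651.
x̄₁ − x̄₂ = 14.5 − 10.8 = 3.7000; the interval is 3.7000 ± 6.3651 = (-2.6651, 10.0651).
The interval (-2.6651, 10.0651) contains 0, so the difference is not significant.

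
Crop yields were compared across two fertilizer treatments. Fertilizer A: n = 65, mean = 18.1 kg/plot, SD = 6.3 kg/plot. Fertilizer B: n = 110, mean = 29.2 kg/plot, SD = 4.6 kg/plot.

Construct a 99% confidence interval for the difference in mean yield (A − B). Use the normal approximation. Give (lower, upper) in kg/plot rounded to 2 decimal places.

SE₁ = s₁/√n₁ = 6.3/√65 = 0.7814; SE₂ = 4.6/√110 = 0.4386.
Independent samples, unequal variances: SE_diff = √(SE₁² + SE₂²) = √(0.61058596 + 0.19236996) = 0.8961.
z* = 2.576, so margin of error = 2.576 × 0.8961 = 2.3084.
Difference in means = 18.1 − 29.2 = -11.1000.
-11.1000 ± 2.3084 → (-13.41, -8.79).

(-13.41, -8.79)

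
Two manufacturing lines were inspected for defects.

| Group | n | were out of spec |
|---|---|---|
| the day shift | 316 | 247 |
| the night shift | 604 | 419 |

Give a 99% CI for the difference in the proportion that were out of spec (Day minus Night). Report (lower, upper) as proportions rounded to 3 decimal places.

(0.011, 0.165)

First, p̂₁ = 247/316 = 0.7816; p̂₂ = 419/604 = 0.6937.
The two standard errors are √(0.7816×0.2184/316) = 0.02324 and √(0.6937×0.3063/604) = 0.01876.
Because the samples are independent, SE_diff = √(0.02324² + 0.01876²) = 0.02987.
Using z* = 2.576 for 99%, ME = 2.576 × 0.02987 = 0.07695.
p̂₁ − p̂₂ = 0.0879; interval 0.0879 ± 0.07695 gives (0.011, 0.165).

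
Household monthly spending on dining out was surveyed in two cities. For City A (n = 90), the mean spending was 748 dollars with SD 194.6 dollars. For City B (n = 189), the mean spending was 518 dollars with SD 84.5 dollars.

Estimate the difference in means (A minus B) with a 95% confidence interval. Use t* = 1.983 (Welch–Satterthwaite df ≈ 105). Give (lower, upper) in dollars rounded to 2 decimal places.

Per-group SEs: s₁/√n₁ = 194.6/√90 = 20.5126, s₂/√n₂ = 84.5/√189 = 6.1465.
Unpooled SE of the difference: √(420.76675876 + 37.77946225) = 21.4137.
Margin of error = t* · SE = 1.983 × 21.4137 = 42.4634.
x̄₁ − x̄₂ = 748 − 518 = 230.0000.
CI: 230.0000 ± 42.4634 = (187.54, 272.46).

(187.54, 272.46)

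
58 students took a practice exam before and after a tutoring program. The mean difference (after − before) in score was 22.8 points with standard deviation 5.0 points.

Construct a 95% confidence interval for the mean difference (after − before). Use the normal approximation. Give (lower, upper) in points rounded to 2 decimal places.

(21.51, 24.09)

Paired design: SE = s_d/√n = 5.0/√58 = 0.6565.
z* = 1.960; margin of error = 1.960 × 0.6565 = 1.2867.
22.8 ± 1.2867 → (21.51, 24.09).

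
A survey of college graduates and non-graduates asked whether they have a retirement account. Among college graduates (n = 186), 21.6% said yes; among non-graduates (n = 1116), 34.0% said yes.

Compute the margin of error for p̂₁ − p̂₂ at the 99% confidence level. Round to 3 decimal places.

The two standard errors are √(0.2160×0.7840/186) = 0.03017 and √(0.3400×0.6600/1116) = 0.01418.
Because the samples are independent, SE_diff = √(0.03017² + 0.01418²) = 0.03334.
Using z* = 2.576 for 99%, ME = 2.576 × 0.03334 = 0.08588.

0.086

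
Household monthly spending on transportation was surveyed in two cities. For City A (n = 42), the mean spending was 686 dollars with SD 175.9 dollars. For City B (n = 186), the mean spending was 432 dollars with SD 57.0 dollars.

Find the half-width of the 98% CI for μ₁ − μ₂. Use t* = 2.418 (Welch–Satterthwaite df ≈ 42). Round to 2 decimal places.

Per-group SEs: s₁/√n₁ = 175.9/√42 = 27.1420, s₂/√n₂ = 57.0/√186 = 4.1794.
Unpooled SE of the difference: √(736.688164 + 17.46738436) = 27.4619.
Margin of error = t* · SE = 2.418 × 27.4619 = 66.4029.

66.40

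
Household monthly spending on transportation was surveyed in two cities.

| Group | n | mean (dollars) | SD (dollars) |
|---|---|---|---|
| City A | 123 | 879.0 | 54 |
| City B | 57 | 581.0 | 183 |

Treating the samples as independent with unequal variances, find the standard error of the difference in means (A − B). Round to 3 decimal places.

SE₁ = s₁/√n₁ = 54/√123 = 4.8690; SE₂ = 183/√57 = 24.2389.
Independent samples, unequal variances: SE_diff = √(SE₁² + SE₂²) = √(23.707161 + 587.52427321) = 24.7231.

24.723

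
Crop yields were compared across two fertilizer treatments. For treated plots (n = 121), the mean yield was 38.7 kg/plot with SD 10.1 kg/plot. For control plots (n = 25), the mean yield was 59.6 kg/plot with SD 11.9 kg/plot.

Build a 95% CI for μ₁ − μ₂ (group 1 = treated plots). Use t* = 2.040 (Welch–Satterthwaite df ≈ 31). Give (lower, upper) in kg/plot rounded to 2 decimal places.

Standard errors of each mean: 10.1/√121 = 0.9182 and 11.9/√25 = 2.3800.
SE(x̄₁ − x̄₂) = √(0.9182² + 2.3800²) = 2.5510 for independent samples with unequal variances.
With t* = 2.040, the margin is 2.040 × 2.5510 = 5.2040.
x̄₁ − x̄₂ = 38.7 − 59.6 = -20.9000; the interval is -20.9000 ± 5.2040 = (-26.10, -15.70).

(-26.10, -15.70)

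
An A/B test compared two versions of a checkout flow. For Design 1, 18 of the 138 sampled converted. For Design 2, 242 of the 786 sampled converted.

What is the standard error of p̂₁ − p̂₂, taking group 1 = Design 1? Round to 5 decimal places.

0.03306

First, p̂₁ = 18/138 = 0.1304; p̂₂ = 242/786 = 0.3079.
The two standard errors are √(0.1304×0.8696/138) = 0.02867 and √(0.3079×0.6921/786) = 0.01647.
Because the samples are independent, SE_diff = √(0.02867² + 0.01647²) = 0.03306.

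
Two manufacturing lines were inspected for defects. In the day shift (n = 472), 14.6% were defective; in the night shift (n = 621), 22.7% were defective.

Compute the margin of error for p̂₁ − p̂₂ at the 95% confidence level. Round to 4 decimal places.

0.0458

SE₁ = √(p̂₁(1−p̂₁)/n₁) = √(0.1460·0.8540/472) = 0.01625; SE₂ = √(0.2270·0.7730/621) = 0.01681.
Independent samples: SE of the difference = √(SE₁² + SE₂²) = √(0.0002640625 + 0.0002825761) = 0.02338.
z* for 95% confidence is 1.960, so the margin of error is 1.960 × 0.02338 = 0.04582.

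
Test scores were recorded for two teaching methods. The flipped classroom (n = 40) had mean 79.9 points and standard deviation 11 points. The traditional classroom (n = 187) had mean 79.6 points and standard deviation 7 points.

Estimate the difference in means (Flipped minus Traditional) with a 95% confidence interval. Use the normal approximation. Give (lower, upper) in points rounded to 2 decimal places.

(-3.25, 3.85)

Per-group SEs: s₁/√n₁ = 11/√40 = 1.7393, s₂/√n₂ = 7/√187 = 0.5119.
Unpooled SE of the difference: √(3.02516449 + 0.26204161) = 1.8131.
Margin of error = z* · SE = 1.960 × 1.8131 = 3.5537.
x̄₁ − x̄₂ = 79.9 − 79.6 = 0.3000.
CI: 0.3000 ± 3.5537 = (-3.25, 3.85).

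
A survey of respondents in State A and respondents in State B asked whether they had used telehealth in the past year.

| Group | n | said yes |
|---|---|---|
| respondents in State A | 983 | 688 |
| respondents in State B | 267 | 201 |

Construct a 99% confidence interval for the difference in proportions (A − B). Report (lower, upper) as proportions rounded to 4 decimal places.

p̂₁ = 688/983 = 0.6999 and p̂₂ = 201/267 = 0.7528.
SE₁ = √(p̂₁(1−p̂₁)/n₁) = √(0.6999·0.3001/983) = 0.01462; SE₂ = √(0.7528·0.2472/267) = 0.02640.
Independent samples: SE of the difference = √(SE₁² + SE₂²) = √(0.0002137444 + 0.00069696) = 0.03018.
z* for 99% confidence is 2.576, so the margin of error is 2.576 × 0.03018 = 0.07774.
Point estimate p̂₁ − p̂₂ = 0.6999 − 0.7528 = -0.0529.
-0.0529 ± 0.07774 → (-0.1306, 0.0248).

(-0.1306, 0.0248)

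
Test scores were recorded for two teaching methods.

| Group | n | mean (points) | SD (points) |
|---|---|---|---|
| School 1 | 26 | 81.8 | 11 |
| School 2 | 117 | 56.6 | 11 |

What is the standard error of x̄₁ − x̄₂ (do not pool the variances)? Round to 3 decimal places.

2.385

Per-group SEs: s₁/√n₁ = 11/√26 = 2.1573, s₂/√n₂ = 11/√117 = 1.0170.
Unpooled SE of the difference: √(4.65394329 + 1.034289) = 2.3850.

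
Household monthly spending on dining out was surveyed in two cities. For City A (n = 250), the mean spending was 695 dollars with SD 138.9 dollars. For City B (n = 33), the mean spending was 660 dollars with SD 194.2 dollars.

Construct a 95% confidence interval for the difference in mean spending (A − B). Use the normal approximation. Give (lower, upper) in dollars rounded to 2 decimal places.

(-33.46, 103.46)

Standard errors of each mean: 138.9/√250 = 8.7848 and 194.2/√33 = 33.8059.
SE(x̄₁ − x̄₂) = √(8.7848² + 33.8059²) = 34.9287 for independent samples with unequal variances.
With z* = 1.960, the margin is 1.960 × 34.9287 = 68.4603.
x̄₁ − x̄₂ = 695 − 660 = 35.0000; the interval is 35.0000 ± 68.4603 = (-33.46, 103.46).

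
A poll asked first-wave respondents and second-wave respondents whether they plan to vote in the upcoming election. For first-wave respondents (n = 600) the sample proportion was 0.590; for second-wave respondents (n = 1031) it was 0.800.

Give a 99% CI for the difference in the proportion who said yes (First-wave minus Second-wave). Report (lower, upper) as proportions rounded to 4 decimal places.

(-0.2709, -0.1491)

SE₁ = √(p̂₁(1−p̂₁)/n₁) = √(0.5900·0.4100/600) = 0.02008; SE₂ = √(0.8000·0.2000/1031) = 0.01246.
Independent samples: SE of the difference = √(SE₁² + SE₂²) = √(0.0004032064 + 0.0001552516) = 0.02363.
z* for 99% confidence is 2.576, so the margin of error is 2.576 × 0.02363 = 0.06087.
Point estimate p̂₁ − p̂₂ = 0.5900 − 0.8000 = -0.2100.
-0.2100 ± 0.06087 → (-0.2709, -0.1491).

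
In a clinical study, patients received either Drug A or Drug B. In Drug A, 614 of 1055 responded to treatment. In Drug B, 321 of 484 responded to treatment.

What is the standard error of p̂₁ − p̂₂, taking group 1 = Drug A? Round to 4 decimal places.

0.0263

Sample proportions: 614/1055 = 0.5820, 321/484 = 0.6632.
Each SE is √(p̂(1−p̂)/n): √(0.5820·0.4180/1055) = 0.01519 and √(0.6632·0.3368/484) = 0.02148.
SE(p̂₁ − p̂₂) = √(SE₁² + SE₂²) = √(0.0002307361 + 0.0004613904) = 0.02631, since the two samples are independent.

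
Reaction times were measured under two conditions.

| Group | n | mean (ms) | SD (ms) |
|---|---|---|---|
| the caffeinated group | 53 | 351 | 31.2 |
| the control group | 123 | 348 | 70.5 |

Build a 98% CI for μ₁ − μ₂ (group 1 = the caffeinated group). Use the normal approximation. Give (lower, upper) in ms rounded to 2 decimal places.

(-14.83, 20.83)

SE₁ = s₁/√n₁ = 31.2/√53 = 4.2856; SE₂ = 70.5/√123 = 6.3568.
Independent samples, unequal variances: SE_diff = √(SE₁² + SE₂²) = √(18.36636736 + 40.40890624) = 7.6665.
z* = 2.326, so margin of error = 2.326 × 7.6665 = 17.8323.
Difference in means = 351 − 348 = 3.0000.
3.0000 ± 17.8323 → (-14.83, 20.83).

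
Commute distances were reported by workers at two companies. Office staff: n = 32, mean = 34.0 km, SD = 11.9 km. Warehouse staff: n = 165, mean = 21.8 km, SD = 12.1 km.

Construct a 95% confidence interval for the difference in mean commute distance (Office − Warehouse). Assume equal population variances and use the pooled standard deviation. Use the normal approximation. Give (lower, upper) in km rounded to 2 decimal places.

s_p = √[((n₁−1)s₁² + (n₂−1)s₂²)/(n₁+n₂−2)] = √[(31·11.9² + 164·12.1²)/195] = 12.0684.
SE = 12.0684·√(1/32 + 1/165) = 2.3311.
With z* = 1.960, margin = 1.960 × 2.3311 = 4.5690.
x̄₁ − x̄₂ = 34.0 − 21.8 = 12.2000; interval 12.2000 ± 4.5690 = (7.63, 16.77).

(7.63, 16.77)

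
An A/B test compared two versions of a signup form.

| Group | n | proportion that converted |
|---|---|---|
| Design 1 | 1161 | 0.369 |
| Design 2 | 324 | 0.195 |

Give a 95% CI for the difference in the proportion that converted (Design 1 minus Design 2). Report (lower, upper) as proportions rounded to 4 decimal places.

(0.1227, 0.2253)

Each SE is √(p̂(1−p̂)/n): √(0.3690·0.6310/1161) = 0.01416 and √(0.1950·0.8050/324) = 0.02201.
SE(p̂₁ − p̂₂) = √(SE₁² + SE₂²) = √(0.0002005056 + 0.0004844401) = 0.02617, since the two samples are independent.
At 95% confidence z* = 1.960; margin = 1.960 × 0.02617 = 0.05129.
The difference is 0.3690 − 0.1950 = 0.1740, so the interval is 0.1740 ± 0.05129 = (0.1227, 0.2253).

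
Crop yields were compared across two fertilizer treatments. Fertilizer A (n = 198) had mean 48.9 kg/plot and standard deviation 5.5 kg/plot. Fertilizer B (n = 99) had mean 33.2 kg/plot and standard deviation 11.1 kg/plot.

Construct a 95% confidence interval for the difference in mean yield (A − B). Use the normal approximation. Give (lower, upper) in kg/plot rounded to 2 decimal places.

Standard errors of each mean: 5.5/√198 = 0.3909 and 11.1/√99 = 1.1156.
SE(x̄₁ − x̄₂) = √(0.3909² + 1.1156²) = 1.1821 for independent samples with unequal variances.
With z* = 1.960, the margin is 1.960 × 1.1821 = 2.3169.
x̄₁ − x̄₂ = 48.9 − 33.2 = 15.7000; the interval is 15.7000 ± 2.3169 = (13.38, 18.02).

(13.38, 18.02)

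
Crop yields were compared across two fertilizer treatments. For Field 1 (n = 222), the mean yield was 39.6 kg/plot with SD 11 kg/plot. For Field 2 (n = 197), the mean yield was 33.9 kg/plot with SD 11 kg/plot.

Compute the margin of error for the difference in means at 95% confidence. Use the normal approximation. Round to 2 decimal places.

SE₁ = s₁/√n₁ = 11/√222 = 0.7383; SE₂ = 11/√197 = 0.7837.
Independent samples, unequal variances: SE_diff = √(SE₁² + SE₂²) = √(0.54508689 + 0.61418569) = 1.0767.
z* = 1.960, so margin of error = 1.960 × 1.0767 = 2.1103.

2.11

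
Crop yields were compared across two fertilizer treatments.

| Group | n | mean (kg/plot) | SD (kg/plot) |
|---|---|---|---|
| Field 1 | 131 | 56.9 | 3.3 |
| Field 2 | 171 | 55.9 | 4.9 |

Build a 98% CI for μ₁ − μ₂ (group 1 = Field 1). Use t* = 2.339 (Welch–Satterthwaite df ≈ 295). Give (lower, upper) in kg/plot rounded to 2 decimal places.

(-0.11, 2.11)

Per-group SEs: s₁/√n₁ = 3.3/√131 = 0.2883, s₂/√n₂ = 4.9/√171 = 0.3747.
Unpooled SE of the difference: √(0.08311689 + 0.14040009) = 0.4728.
Margin of error = t* · SE = 2.339 × 0.4728 = 1.1059.
x̄₁ − x̄₂ = 56.9 − 55.9 = 1.0000.
CI: 1.0000 ± 1.1059 = (-0.11, 2.11).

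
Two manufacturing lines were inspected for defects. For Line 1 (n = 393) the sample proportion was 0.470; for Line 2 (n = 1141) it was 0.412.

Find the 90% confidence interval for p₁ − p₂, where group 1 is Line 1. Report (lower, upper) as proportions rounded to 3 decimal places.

(0.010, 0.106)

Each SE is √(p̂(1−p̂)/n): √(0.4700·0.5300/393) = 0.02518 and √(0.4120·0.5880/1141) = 0.01457.
SE(p̂₁ − p̂₂) = √(SE₁² + SE₂²) = √(0.0006340324 + 0.0002122849) = 0.02909, since the two samples are independent.
At 90% confidence z* = 1.645; margin = 1.645 × 0.02909 = 0.04785.
The difference is 0.4700 − 0.4120 = 0.0580, so the interval is 0.0580 ± 0.04785 = (0.010, 0.106).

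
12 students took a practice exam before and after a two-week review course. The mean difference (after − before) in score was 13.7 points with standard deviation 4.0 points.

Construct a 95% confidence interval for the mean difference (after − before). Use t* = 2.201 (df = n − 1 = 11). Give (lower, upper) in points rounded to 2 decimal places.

(11.16, 16.24)

This is a matched-pairs design, so SE = s_d/√n = 4.0/√12 = 1.1547.
Margin = 2.201 × 1.1547 = 2.5415; the interval is 13.7 ± 2.5415 = (11.16, 16.24).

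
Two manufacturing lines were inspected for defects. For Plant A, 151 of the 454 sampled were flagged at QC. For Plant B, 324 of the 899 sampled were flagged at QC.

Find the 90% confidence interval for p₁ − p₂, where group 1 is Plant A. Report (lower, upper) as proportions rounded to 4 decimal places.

First, p̂₁ = 151/454 = 0.3326; p̂₂ = 324/899 = 0.3604.
The two standard errors are √(0.3326×0.6674/454) = 0.02211 and √(0.3604×0.6396/899) = 0.01601.
Because the samples are independent, SE_diff = √(0.02211² + 0.01601²) = 0.02730.
Using z* = 1.645 for 90%, ME = 1.645 × 0.02730 = 0.04491.
p̂₁ − p̂₂ = -0.0278; interval -0.0278 ± 0.04491 gives (-0.0727, 0.0171).

(-0.0727, 0.0171)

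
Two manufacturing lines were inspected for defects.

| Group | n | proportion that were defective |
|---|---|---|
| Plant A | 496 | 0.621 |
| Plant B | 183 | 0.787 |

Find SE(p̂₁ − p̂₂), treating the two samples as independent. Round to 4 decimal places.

0.0373

SE₁ = √(p̂₁(1−p̂₁)/n₁) = √(0.6210·0.3790/496) = 0.02178; SE₂ = √(0.7870·0.2130/183) = 0.03027.
Independent samples: SE of the difference = √(SE₁² + SE₂²) = √(0.0004743684 + 0.0009162729) = 0.03729.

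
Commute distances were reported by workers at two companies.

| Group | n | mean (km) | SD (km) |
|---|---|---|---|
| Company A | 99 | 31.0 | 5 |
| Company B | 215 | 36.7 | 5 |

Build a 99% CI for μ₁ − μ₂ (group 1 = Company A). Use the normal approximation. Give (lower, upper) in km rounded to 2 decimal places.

(-7.26, -4.14)

Per-group SEs: s₁/√n₁ = 5/√99 = 0.5025, s₂/√n₂ = 5/√215 = 0.3410.
Unpooled SE of the difference: √(0.25250625 + 0.116281) = 0.6073.
Margin of error = z* · SE = 2.576 × 0.6073 = 1.5644.
x̄₁ − x̄₂ = 31.0 − 36.7 = -5.7000.
CI: -5.7000 ± 1.5644 = (-7.26, -4.14).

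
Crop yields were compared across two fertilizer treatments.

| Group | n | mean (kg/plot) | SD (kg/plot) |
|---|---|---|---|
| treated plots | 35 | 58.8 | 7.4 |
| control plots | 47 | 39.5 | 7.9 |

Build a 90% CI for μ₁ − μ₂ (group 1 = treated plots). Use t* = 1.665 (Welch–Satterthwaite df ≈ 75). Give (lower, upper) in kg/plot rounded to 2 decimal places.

SE₁ = s₁/√n₁ = 7.4/√35 = 1.2508; SE₂ = 7.9/√47 = 1.1523.
Independent samples, unequal variances: SE_diff = √(SE₁² + SE₂²) = √(1.56450064 + 1.32779529) = 1.7007.
t* = 1.665, so margin of error = 1.665 × 1.7007 = 2.8317.
Difference in means = 58.8 − 39.5 = 19.3000.
19.3000 ± 2.8317 → (16.47, 22.13).

(16.47, 22.13)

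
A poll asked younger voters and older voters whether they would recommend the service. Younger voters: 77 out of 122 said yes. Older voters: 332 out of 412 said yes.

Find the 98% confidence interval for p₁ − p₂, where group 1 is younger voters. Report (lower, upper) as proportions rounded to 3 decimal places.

p̂₁ = 77/122 = 0.6311 and p̂₂ = 332/412 = 0.8058.
SE₁ = √(p̂₁(1−p̂₁)/n₁) = √(0.6311·0.3689/122) = 0.04368; SE₂ = √(0.8058·0.1942/412) = 0.01949.
Independent samples: SE of the difference = √(SE₁² + SE₂²) = √(0.0019079424 + 0.0003798601) = 0.04783.
z* for 98% confidence is 2.326, so the margin of error is 2.326 × 0.04783 = 0.11125.
Point estimate p̂₁ − p̂₂ = 0.6311 − 0.8058 = -0.1747.
-0.1747 ± 0.11125 → (-0.286, -0.063).

(-0.286, -0.063)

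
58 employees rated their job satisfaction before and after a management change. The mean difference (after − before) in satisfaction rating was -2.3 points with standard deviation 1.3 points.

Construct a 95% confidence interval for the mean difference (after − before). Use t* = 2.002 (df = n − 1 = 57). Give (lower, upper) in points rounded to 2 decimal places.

This is a matched-pairs design, so SE = s_d/√n = 1.3/√58 = 0.1707.
Margin = 2.002 × 0.1707 = 0.3417; the interval is -2.3 ± 0.3417 = (-2.64, -1.96).

(-2.64, -1.96)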